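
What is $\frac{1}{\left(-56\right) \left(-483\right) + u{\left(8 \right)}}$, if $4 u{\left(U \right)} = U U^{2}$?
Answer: $\frac{1}{27176} \approx 3.6797 \cdot 10^{-5}$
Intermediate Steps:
$u{\left(U \right)} = \frac{U^{3}}{4}$ ($u{\left(U \right)} = \frac{U U^{2}}{4} = \frac{U^{3}}{4}$)
$\frac{1}{\left(-56\right) \left(-483\right) + u{\left(8 \right)}} = \frac{1}{\left(-56\right) \left(-483\right) + \frac{8^{3}}{4}} = \frac{1}{27048 + \frac{1}{4} \cdot 512} = \frac{1}{27048 + 128} = \frac{1}{27176}$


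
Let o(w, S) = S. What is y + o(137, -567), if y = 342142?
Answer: 341575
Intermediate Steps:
y + o(137, -567) = 342142 - 567 = 341575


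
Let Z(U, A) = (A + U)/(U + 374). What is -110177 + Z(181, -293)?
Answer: -61148347/555 ≈ -1.1018e+5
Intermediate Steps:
Z(U, A) = (A + U)/(374 + U)
-110177 + Z(181, -293) = -110177 + (-293 + 181)/(374 + 181) = -110177 - 112/555 = -61148347/555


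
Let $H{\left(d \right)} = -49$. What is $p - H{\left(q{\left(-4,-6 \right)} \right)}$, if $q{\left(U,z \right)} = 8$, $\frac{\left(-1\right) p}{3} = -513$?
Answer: $1588$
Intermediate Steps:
$p = 1539$ ($p = \left(-3\right) \left(-513\right) = 1539$)
$p - H{\left(q{\left(-4,-6 \right)} \right)} = 1539 - -49 = 1539 + 49 = 1588$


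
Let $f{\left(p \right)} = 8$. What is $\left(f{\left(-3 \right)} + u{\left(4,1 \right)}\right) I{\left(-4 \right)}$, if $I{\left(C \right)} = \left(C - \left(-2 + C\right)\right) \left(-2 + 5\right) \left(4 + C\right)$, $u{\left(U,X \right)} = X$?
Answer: $0$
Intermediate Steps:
$I{\left(C \right)} = 24 + 6 C$ ($I{\left(C \right)} = 2 \cdot 3 \left(4 + C\right) = 6 \left(4 + C\right) = 24 + 6 C$)
$\left(f{\left(-3 \right)} + u{\left(4,1 \right)}\right) I{\left(-4 \right)} = \left(8 + 1\right) \left(24 + 6 \left(-4\right)\right) = 9 \left(24 - 24\right) = 9 \cdot 0 = 0$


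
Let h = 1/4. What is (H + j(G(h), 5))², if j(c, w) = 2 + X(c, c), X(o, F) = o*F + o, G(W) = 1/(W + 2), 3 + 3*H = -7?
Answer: 3136/6561 ≈ 0.47798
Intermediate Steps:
H = -10/3 (H = -1 + (⅓)*(-7) = -1 - 7/3 = -10/3 ≈ -3.3333)
h = ¼ ≈ 0.25000
G(W) = 1/(2 + W)
X(o, F) = o + F*o (X(o, F) = F*o + o = o + F*o)
j(c, w) = 2 + c*(1 + c)
(H + j(G(h), 5))² = (-10/3 + (2 + (1 + 1/(2 + ¼))/(2 + ¼)))² = (-10/3 + (2 + (1 + 1/(9/4))/(9/4)))² = (-10/3 + (2 + 4*(1 + 4/9)/9))² = (-10/3 + (2 + (4/9)*(13/9)))² = (-10/3 + (2 + 52/81))² = (-10/3 + 214/81)² = (-56/81)² = 3136/6561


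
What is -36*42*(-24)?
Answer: 36288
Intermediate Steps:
-36*42*(-24) = -1512*(-24) = 36288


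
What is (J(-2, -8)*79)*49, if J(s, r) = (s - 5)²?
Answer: 189679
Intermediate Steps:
J(s, r) = (-5 + s)²
(J(-2, -8)*79)*49 = ((-5 - 2)²*79)*49 = ((-7)²*79)*49 = (49*79)*49 = 3871*49 = 189679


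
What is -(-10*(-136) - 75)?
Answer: -1285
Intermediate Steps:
-(-10*(-136) - 75) = -(1360 - 75) = -1*1285 = -1285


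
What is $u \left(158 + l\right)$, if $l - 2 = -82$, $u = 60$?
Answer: $4680$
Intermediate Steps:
$l = -80$ ($l = 2 - 82 = -80$)
$u \left(158 + l\right) = 60 \left(158 - 80\right) = 60 \cdot 78 = 4680$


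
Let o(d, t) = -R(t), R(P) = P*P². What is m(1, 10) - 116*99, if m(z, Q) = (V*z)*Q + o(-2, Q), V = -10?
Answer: -12584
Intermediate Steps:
R(P) = P³
o(d, t) = -t³
m(z, Q) = -Q³ - 10*Q*z (m(z, Q) = (-10*z)*Q - Q³ = -10*Q*z - Q³ = -Q³ - 10*Q*z)
m(1, 10) - 116*99 = 10*(-1*10² - 10*1) - 116*99 = 10*(-1*100 - 10) - 11484 = 10*(-100 - 10) - 11484 = 10*(-110) - 11484 = -1100 - 11484 = -12584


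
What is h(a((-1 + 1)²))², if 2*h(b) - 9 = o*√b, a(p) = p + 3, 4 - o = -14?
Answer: 1053/4 + 81*√3 ≈ 403.55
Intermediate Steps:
o = 18 (o = 4 - 1*(-14) = 4 + 14 = 18)
a(p) = 3 + p
h(b) = 9/2 + 9*√b (h(b) = 9/2 + (18*√b)/2 = 9/2 + 9*√b)
h(a((-1 + 1)²))² = (9/2 + 9*√(3 + (-1 + 1)²))² = (9/2 + 9*√(3 + 0²))² = (9/2 + 9*√(3 + 0))² = (9/2 + 9*√3)²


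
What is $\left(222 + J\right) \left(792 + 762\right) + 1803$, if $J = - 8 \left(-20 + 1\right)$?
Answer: $582999$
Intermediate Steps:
$J = 152$ ($J = \left(-8\right) \left(-19\right) = 152$)
$\left(222 + J\right) \left(792 + 762\right) + 1803 = \left(222 + 152\right) \left(792 + 762\right) + 1803 = 374 \cdot 1554 + 1803 = 581196 + 1803 = 582999$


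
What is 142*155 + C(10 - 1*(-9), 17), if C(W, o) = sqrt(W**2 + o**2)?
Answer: 22010 + 5*sqrt(26) ≈ 22036.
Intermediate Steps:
142*155 + C(10 - 1*(-9), 17) = 142*155 + sqrt((10 - 1*(-9))**2 + 17**2) = 22010 + sqrt((10 + 9)**2 + 289) = 22010 + sqrt(19**2 + 289) = 22010 + sqrt(361 + 289) = 22010 + sqrt(650) = 22010 + 5*sqrt(26)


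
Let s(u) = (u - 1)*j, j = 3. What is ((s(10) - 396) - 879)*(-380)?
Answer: 474240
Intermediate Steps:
s(u) = -3 + 3*u (s(u) = (u - 1)*3 = (-1 + u)*3 = -3 + 3*u)
((s(10) - 396) - 879)*(-380) = (((-3 + 3*10) - 396) - 879)*(-380) = (((-3 + 30) - 396) - 879)*(-380) = ((27 - 396) - 879)*(-380) = (-369 - 879)*(-380) = -1248*(-380) = 474240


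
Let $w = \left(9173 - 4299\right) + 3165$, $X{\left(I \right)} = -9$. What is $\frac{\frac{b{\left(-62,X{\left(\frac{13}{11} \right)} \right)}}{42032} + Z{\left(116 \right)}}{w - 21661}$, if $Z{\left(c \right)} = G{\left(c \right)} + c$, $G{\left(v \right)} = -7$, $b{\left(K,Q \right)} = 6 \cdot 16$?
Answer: $- \frac{40907}{5112142} \approx -0.0080019$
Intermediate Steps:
$b{\left(K,Q \right)} = 96$
$w = 8039$ ($w = 4874 + 3165 = 8039$)
$Z{\left(c \right)} = -7 + c$
$\frac{\frac{b{\left(-62,X{\left(\frac{13}{11} \right)} \right)}}{42032} + Z{\left(116 \right)}}{w - 21661} = \frac{\frac{96}{42032} + \left(-7 + 116\right)}{8039 - 21661} = \frac{96 \cdot \frac{1}{42032} + 109}{-13622} = \left(\frac{6}{2627} + 109\right) \left(- \frac{1}{13622}\right) = \frac{286349}{2627} \left(- \frac{1}{13622}\right) = - \frac{40907}{5112142}$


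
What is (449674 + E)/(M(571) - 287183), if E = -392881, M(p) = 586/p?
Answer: -32428803/163980907 ≈ -0.19776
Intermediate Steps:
(449674 + E)/(M(571) - 287183) = (449674 - 392881)/(586/571 - 287183) = 56793/(586*(1/571) - 287183) = 56793/(586/571 - 287183) = 56793/(-163980907/571) = 56793*(-571/163980907) = -32428803/163980907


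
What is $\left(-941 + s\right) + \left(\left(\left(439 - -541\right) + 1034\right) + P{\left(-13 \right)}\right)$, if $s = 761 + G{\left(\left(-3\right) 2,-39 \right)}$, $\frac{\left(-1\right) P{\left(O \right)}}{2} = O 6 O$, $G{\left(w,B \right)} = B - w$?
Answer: $-227$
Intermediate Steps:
$P{\left(O \right)} = - 12 O^{2}$ ($P{\left(O \right)} = - 2 O 6 O = - 2 \cdot 6 O O = - 2 \cdot 6 O^{2} = - 12 O^{2}$)
$s = 728$ ($s = 761 - \left(39 - 6\right) = 761 - 33 = 728$)
$\left(-941 + s\right) + \left(\left(\left(439 - -541\right) + 1034\right) + P{\left(-13 \right)}\right) = \left(-941 + 728\right) + \left(\left(\left(439 - -541\right) + 1034\right) - 12 \left(-13\right)^{2}\right) = -213 + \left(\left(\left(439 + 541\right) + 1034\right) - 2028\right) = -213 + \left(\left(980 + 1034\right) - 2028\right) = -213 + \left(2014 - 2028\right) = -213 - 14 = -227$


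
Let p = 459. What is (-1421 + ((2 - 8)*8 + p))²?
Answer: 1020100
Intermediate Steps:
(-1421 + ((2 - 8)*8 + p))² = (-1421 + ((2 - 8)*8 + 459))² = (-1421 + (-6*8 + 459))² = (-1421 + (-48 + 459))² = (-1421 + 411)² = (-1010)² = 1020100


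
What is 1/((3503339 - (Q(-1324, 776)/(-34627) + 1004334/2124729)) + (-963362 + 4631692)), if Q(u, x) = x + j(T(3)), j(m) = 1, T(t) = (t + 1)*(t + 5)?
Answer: 24524330361/175880368753689514 ≈ 1.3944e-7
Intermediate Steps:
T(t) = (1 + t)*(5 + t)
Q(u, x) = 1 + x (Q(u, x) = x + 1 = 1 + x)
1/((3503339 - (Q(-1324, 776)/(-34627) + 1004334/2124729)) + (-963362 + 4631692)) = 1/((3503339 - ((1 + 776)/(-34627) + 1004334/2124729)) + (-963362 + 4631692)) = 1/((3503339 - (777*(-1/34627) + 1004334*(1/2124729))) + 3668330) = 1/((3503339 - (-777/34627 + 334778/708243)) + 3668330) = 1/((3503339 - 1*11042052995/24524330361) + 3668330) = 1/((3503339 - 11042052995/24524330361) + 3668330) = 1/(85917031960522384/24524330361 + 3668330) = 1/(175880368753689514/24524330361) = 24524330361/175880368753689514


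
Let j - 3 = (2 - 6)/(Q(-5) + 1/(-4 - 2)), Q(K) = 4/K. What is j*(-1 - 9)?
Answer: -2070/29 ≈ -71.379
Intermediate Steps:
j = 207/29 (j = 3 + (2 - 6)/(4/(-5) + 1/(-4 - 2)) = 3 - 4/(4*(-⅕) + 1/(-6)) = 3 - 4/(-⅘ - ⅙) = 3 - 4/(-29/30) = 3 - 4*(-30/29) = 3 + 120/29 = 207/29 ≈ 7.1379)
j*(-1 - 9) = 207*(-1 - 9)/29 = (207/29)*(-10) = -2070/29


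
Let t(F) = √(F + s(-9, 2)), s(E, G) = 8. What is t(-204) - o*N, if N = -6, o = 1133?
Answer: 6798 + 14*I ≈ 6798.0 + 14.0*I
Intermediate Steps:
t(F) = √(8 + F) (t(F) = √(F + 8) = √(8 + F))
t(-204) - o*N = √(8 - 204) - 1133*(-6) = √(-196) - 1*(-6798) = 14*I + 6798 = 6798 + 14*I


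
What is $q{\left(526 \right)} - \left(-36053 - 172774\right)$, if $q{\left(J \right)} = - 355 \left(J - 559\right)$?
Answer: $220542$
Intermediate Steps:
$q{\left(J \right)} = 198445 - 355 J$ ($q{\left(J \right)} = - 355 \left(-559 + J\right) = 198445 - 355 J$)
$q{\left(526 \right)} - \left(-36053 - 172774\right) = \left(198445 - 186730\right) - \left(-36053 - 172774\right) = 11715 - -208827 = 11715 + 208827 = 220542$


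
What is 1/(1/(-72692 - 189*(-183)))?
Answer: -38105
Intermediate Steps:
1/(1/(-72692 - 189*(-183))) = 1/(1/(-72692 + 34587)) = 1/(1/(-38105)) = 1/(-1/38105) = -38105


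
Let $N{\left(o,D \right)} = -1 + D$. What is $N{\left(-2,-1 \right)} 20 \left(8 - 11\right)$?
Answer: $120$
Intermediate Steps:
$N{\left(-2,-1 \right)} 20 \left(8 - 11\right) = \left(-1 - 1\right) 20 \left(8 - 11\right) = \left(-2\right) 20 \left(8 - 11\right) = \left(-40\right) \left(-3\right) = 120$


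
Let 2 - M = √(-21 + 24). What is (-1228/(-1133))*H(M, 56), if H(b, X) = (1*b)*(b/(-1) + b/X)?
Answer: -1535/206 + 3070*√3/721 ≈ -0.076427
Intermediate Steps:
M = 2 - √3 (M = 2 - √(-21 + 24) = 2 - √3 ≈ 0.26795)
H(b, X) = b*(-b + b/X) (H(b, X) = b*(b*(-1) + b/X) = b*(-b + b/X))
(-1228/(-1133))*H(M, 56) = (-1228/(-1133))*((2 - √3)²*(1 - 1*56)/56) = (-1228*(-1/1133))*((2 - √3)²*(1 - 56)/56) = 1228*((1/56)*(2 - √3)²*(-55))/1133 = 1228*(-55*(2 - √3)²/56)/1133 = -1535*(2 - √3)²/1442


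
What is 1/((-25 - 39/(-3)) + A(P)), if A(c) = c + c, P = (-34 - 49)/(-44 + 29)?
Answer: -15/14 ≈ -1.0714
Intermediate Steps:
P = 83/15 (P = -83/(-15) = -83*(-1/15) = 83/15 ≈ 5.5333)
A(c) = 2*c
1/((-25 - 39/(-3)) + A(P)) = 1/((-25 - 39/(-3)) + 2*(83/15)) = 1/((-25 - 39*(-1/3)) + 166/15) = 1/((-25 + 13) + 166/15) = 1/(-12 + 166/15) = 1/(-14/15) = -15/14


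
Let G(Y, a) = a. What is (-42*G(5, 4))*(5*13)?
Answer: -10920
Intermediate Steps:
(-42*G(5, 4))*(5*13) = (-42*4)*(5*13) = -168*65 = -10920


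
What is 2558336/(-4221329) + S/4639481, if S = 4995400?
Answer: 1316839374712/2797825098607 ≈ 0.47067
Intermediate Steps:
2558336/(-4221329) + S/4639481 = 2558336/(-4221329) + 4995400/4639481 = 2558336*(-1/4221329) + 4995400*(1/4639481) = -2558336/4221329 + 4995400/4639481 = 1316839374712/2797825098607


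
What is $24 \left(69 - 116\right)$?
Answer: $-1128$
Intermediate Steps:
$24 \left(69 - 116\right) = 24 \left(-47\right) = -1128$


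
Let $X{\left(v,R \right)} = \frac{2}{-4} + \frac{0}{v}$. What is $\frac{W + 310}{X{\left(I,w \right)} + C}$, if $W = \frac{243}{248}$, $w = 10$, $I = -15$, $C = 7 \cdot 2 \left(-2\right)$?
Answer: $- \frac{77123}{7068} \approx -10.912$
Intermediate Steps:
$C = -28$ ($C = 14 \left(-2\right) = -28$)
$X{\left(v,R \right)} = - \frac{1}{2}$ ($X{\left(v,R \right)} = 2 \left(- \frac{1}{4}\right) + 0 = - \frac{1}{2} + 0 = - \frac{1}{2}$)
$W = \frac{243}{248}$ ($W = 243 \cdot \frac{1}{248} = \frac{243}{248} \approx 0.97984$)
$\frac{W + 310}{X{\left(I,w \right)} + C} = \frac{\frac{243}{248} + 310}{- \frac{1}{2} - 28} = \frac{77123}{248 \left(- \frac{57}{2}\right)} = \frac{77123}{248} \left(- \frac{2}{57}\right) = - \frac{77123}{7068}$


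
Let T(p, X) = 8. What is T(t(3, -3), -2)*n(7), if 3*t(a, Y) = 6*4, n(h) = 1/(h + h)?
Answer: 4/7 ≈ 0.57143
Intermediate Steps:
n(h) = 1/(2*h)
t(a, Y) = 8 (t(a, Y) = (6*4)/3 = (1/3)*24 = 8)
T(t(3, -3), -2)*n(7) = 8*((1/2)/7) = 8*((1/2)*(1/7)) = 8*(1/14) = 4/7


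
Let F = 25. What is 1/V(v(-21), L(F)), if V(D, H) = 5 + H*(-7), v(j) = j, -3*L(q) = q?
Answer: 3/190 ≈ 0.015789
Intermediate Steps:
L(q) = -q/3
V(D, H) = 5 - 7*H
1/V(v(-21), L(F)) = 1/(5 - (-7)*25/3) = 1/(5 - 7*(-25/3)) = 1/(5 + 175/3) = 1/(190/3) = 3/190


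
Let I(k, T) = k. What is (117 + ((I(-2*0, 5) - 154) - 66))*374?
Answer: -38522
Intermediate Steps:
(117 + ((I(-2*0, 5) - 154) - 66))*374 = (117 + ((-2*0 - 154) - 66))*374 = (117 + ((0 - 154) - 66))*374 = (117 + (-154 - 66))*374 = (117 - 220)*374 = -103*374 = -38522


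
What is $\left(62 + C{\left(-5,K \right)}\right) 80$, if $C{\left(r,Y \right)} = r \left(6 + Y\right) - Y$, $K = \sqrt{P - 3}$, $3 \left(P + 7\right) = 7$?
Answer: $2560 - 160 i \sqrt{69} \approx 2560.0 - 1329.1 i$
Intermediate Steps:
$P = - \frac{14}{3}$ ($P = -7 + \frac{1}{3} \cdot 7 = -7 + \frac{7}{3} = - \frac{14}{3} \approx -4.6667$)
$K = \frac{i \sqrt{69}}{3}$ ($K = \sqrt{- \frac{14}{3} - 3} = \sqrt{- \frac{23}{3}} = \frac{i \sqrt{69}}{3} \approx 2.7689 i$)
$C{\left(r,Y \right)} = - Y + r \left(6 + Y\right)$
$\left(62 + C{\left(-5,K \right)}\right) 80 = \left(62 + \left(- \frac{i \sqrt{69}}{3} + 6 \left(-5\right) + \frac{i \sqrt{69}}{3} \left(-5\right)\right)\right) 80 = \left(62 - \left(30 + 2 i \sqrt{69}\right)\right) 80 = \left(32 - 2 i \sqrt{69}\right) 80 = 2560 - 160 i \sqrt{69}$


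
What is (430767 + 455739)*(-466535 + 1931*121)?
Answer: -206453063304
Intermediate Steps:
(430767 + 455739)*(-466535 + 1931*121) = 886506*(-466535 + 233651) = 886506*(-232884) = -206453063304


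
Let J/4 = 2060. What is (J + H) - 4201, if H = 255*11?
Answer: 6844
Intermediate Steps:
J = 8240 (J = 4*2060 = 8240)
H = 2805
(J + H) - 4201 = (8240 + 2805) - 4201 = 11045 - 4201 = 6844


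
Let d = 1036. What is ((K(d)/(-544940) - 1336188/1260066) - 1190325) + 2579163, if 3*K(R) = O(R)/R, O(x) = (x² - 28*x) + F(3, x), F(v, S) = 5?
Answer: 493995507498216893177/355690069608720 ≈ 1.3888e+6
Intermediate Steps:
O(x) = 5 + x² - 28*x (O(x) = (x² - 28*x) + 5 = 5 + x² - 28*x)
K(R) = (5 + R² - 28*R)/(3*R) (K(R) = ((5 + R² - 28*R)/R)/3 = (5 + R² - 28*R)/(3*R))
((K(d)/(-544940) - 1336188/1260066) - 1190325) + 2579163 = ((((⅓)*(5 + 1036² - 28*1036)/1036)/(-544940) - 1336188/1260066) - 1190325) + 2579163 = ((((⅓)*(1/1036)*(5 + 1073296 - 29008))*(-1/544940) - 1336188*1/1260066) - 1190325) + 2579163 = ((((⅓)*(1/1036)*1044293)*(-1/544940) - 222698/210011) - 1190325) + 2579163 = (((1044293/3108)*(-1/544940) - 222698/210011) - 1190325) + 2579163 = ((-1044293/1693673520 - 222698/210011) - 1190325) + 2579163 = (-377397018574183/355690069608720 - 1190325) + 2579163 = -423387159504018208183/355690069608720 + 2579163 = 493995507498216893177/355690069608720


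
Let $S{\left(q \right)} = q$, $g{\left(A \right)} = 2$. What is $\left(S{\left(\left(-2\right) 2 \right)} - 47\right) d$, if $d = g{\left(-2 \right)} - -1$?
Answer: $-153$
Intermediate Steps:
$d = 3$ ($d = 2 - -1 = 2 + 1 = 3$)
$\left(S{\left(\left(-2\right) 2 \right)} - 47\right) d = \left(\left(-2\right) 2 - 47\right) 3 = \left(-4 - 47\right) 3 = \left(-51\right) 3 = -153$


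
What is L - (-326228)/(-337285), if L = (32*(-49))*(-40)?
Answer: 21154188972/337285 ≈ 62719.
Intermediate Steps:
L = 62720 (L = -1568*(-40) = 62720)
L - (-326228)/(-337285) = 62720 - (-326228)/(-337285) = 62720 - (-326228)*(-1)/337285 = 62720 - 1*326228/337285 = 62720 - 326228/337285 = 21154188972/337285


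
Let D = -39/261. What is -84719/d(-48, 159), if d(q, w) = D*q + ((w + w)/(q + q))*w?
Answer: 39309616/241055 ≈ 163.07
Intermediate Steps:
D = -13/87 (D = -39*1/261 = -13/87 ≈ -0.14943)
d(q, w) = -13*q/87 + w²/q (d(q, w) = -13*q/87 + ((w + w)/(q + q))*w = -13*q/87 + ((2*w)/((2*q)))*w = -13*q/87 + ((2*w)*(1/(2*q)))*w = -13*q/87 + (w/q)*w = -13*q/87 + w²/q)
-84719/d(-48, 159) = -84719/(-13/87*(-48) + 159²/(-48)) = -84719/(208/29 - 1/48*25281) = -84719/(208/29 - 8427/16) = -84719/(-241055/464) = -84719*(-464/241055) = 39309616/241055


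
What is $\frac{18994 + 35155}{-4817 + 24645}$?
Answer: $\frac{54149}{19828} \approx 2.7309$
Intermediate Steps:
$\frac{18994 + 35155}{-4817 + 24645} = \frac{54149}{19828}$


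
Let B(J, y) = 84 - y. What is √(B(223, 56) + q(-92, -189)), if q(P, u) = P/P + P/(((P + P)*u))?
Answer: √460362/126 ≈ 5.3849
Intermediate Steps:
q(P, u) = 1 + 1/(2*u) (q(P, u) = 1 + P/(((2*P)*u)) = 1 + P/((2*P*u)) = 1 + P*(1/(2*P*u)) = 1 + 1/(2*u))
√(B(223, 56) + q(-92, -189)) = √((84 - 1*56) + (½ - 189)/(-189)) = √((84 - 56) - 1/189*(-377/2)) = √(28 + 377/378) = √(10961/378) = √460362/126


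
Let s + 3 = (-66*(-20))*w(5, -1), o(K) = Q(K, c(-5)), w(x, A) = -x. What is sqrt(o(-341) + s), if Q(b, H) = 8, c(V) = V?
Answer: I*sqrt(6595) ≈ 81.21*I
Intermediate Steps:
o(K) = 8
s = -6603 (s = -3 + (-66*(-20))*(-1*5) = -3 + 1320*(-5) = -3 - 6600 = -6603)
sqrt(o(-341) + s) = sqrt(8 - 6603) = sqrt(-6595) = I*sqrt(6595)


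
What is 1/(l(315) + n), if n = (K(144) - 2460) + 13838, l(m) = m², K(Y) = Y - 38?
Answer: 1/110709 ≈ 9.0327e-6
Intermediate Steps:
K(Y) = -38 + Y
n = 11484 (n = ((-38 + 144) - 2460) + 13838 = (106 - 2460) + 13838 = -2354 + 13838 = 11484)
1/(l(315) + n) = 1/(315² + 11484) = 1/(99225 + 11484) = 1/110709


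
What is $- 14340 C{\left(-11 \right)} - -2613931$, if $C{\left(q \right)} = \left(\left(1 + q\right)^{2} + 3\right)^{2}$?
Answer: $-149519129$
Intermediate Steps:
$C{\left(q \right)} = \left(3 + \left(1 + q\right)^{2}\right)^{2}$
$- 14340 C{\left(-11 \right)} - -2613931 = - 14340 \left(3 + \left(1 - 11\right)^{2}\right)^{2} - -2613931 = - 14340 \left(3 + \left(-10\right)^{2}\right)^{2} + 2613931 = - 14340 \left(3 + 100\right)^{2} + 2613931 = - 14340 \cdot 103^{2} + 2613931 = \left(-14340\right) 10609 + 2613931 = -152133060 + 2613931 = -149519129$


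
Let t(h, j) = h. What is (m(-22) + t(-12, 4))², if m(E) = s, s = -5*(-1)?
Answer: 49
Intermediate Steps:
s = 5
m(E) = 5
(m(-22) + t(-12, 4))² = (5 - 12)² = (-7)² = 49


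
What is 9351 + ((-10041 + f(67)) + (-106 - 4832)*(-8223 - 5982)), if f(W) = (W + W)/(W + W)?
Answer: 70143601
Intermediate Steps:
f(W) = 1 (f(W) = (2*W)/((2*W)) = (2*W)*(1/(2*W)) = 1)
9351 + ((-10041 + f(67)) + (-106 - 4832)*(-8223 - 5982)) = 9351 + ((-10041 + 1) + (-106 - 4832)*(-8223 - 5982)) = 9351 + (-10040 - 4938*(-14205)) = 9351 + (-10040 + 70144290) = 9351 + 70134250 = 70143601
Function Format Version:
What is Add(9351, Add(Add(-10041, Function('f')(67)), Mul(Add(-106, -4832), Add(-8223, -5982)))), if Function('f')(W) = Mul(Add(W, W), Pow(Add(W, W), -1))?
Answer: 70143601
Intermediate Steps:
Function('f')(W) = 1 (Function('f')(W) = Mul(Mul(2, W), Pow(Mul(2, W), -1)) = Mul(Mul(2, W), Mul(Rational(1, 2), Pow(W, -1))) = 1)
Add(9351, Add(Add(-10041, Function('f')(67)), Mul(Add(-106, -4832), Add(-8223, -5982)))) = Add(9351, Add(Add(-10041, 1), Mul(Add(-106, -4832), Add(-8223, -5982)))) = Add(9351, Add(-10040, Mul(-4938, -14205))) = Add(9351, Add(-10040, 70144290)) = Add(9351, 70134250) = 70143601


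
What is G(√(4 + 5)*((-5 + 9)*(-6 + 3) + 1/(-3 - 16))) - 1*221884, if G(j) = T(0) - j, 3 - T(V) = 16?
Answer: -4215356/19 ≈ -2.2186e+5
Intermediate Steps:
T(V) = -13 (T(V) = 3 - 1*16 = 3 - 16 = -13)
G(j) = -13 - j
G(√(4 + 5)*((-5 + 9)*(-6 + 3) + 1/(-3 - 16))) - 1*221884 = (-13 - √(4 + 5)*((-5 + 9)*(-6 + 3) + 1/(-3 - 16))) - 1*221884 = (-13 - √9*(4*(-3) + 1/(-19))) - 221884 = (-13 - 3*(-12 - 1/19)) - 221884 = (-13 - 3*(-229)/19) - 221884 = (-13 - 1*(-687/19)) - 221884 = (-13 + 687/19) - 221884 = 440/19 - 221884 = -4215356/19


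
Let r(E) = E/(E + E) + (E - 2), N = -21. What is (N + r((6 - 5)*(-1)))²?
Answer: 2209/4 ≈ 552.25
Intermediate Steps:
r(E) = -3/2 + E (r(E) = E/((2*E)) + (-2 + E) = E*(1/(2*E)) + (-2 + E) = ½ + (-2 + E) = -3/2 + E)
(N + r((6 - 5)*(-1)))² = (-21 + (-3/2 + (6 - 5)*(-1)))² = (-21 + (-3/2 + 1*(-1)))² = (-21 + (-3/2 - 1))² = (-21 - 5/2)² = (-47/2)² = 2209/4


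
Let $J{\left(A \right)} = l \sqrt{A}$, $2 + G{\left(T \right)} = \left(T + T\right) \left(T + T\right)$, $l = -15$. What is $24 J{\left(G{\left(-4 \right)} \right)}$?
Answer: $- 360 \sqrt{62} \approx -2834.6$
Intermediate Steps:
$G{\left(T \right)} = -2 + 4 T^{2}$ ($G{\left(T \right)} = -2 + \left(T + T\right) \left(T + T\right) = -2 + 2 T 2 T = -2 + 4 T^{2}$)
$J{\left(A \right)} = - 15 \sqrt{A}$
$24 J{\left(G{\left(-4 \right)} \right)} = 24 \left(- 15 \sqrt{-2 + 4 \left(-4\right)^{2}}\right) = 24 \left(- 15 \sqrt{-2 + 4 \cdot 16}\right) = 24 \left(- 15 \sqrt{-2 + 64}\right) = 24 \left(- 15 \sqrt{62}\right) = - 360 \sqrt{62}$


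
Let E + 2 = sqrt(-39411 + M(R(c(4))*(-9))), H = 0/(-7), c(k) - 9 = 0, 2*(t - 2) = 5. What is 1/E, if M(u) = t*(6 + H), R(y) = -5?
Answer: -1/19694 - 3*I*sqrt(1094)/19694 ≈ -5.0777e-5 - 0.0050384*I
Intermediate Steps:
t = 9/2 (t = 2 + (1/2)*5 = 2 + 5/2 = 9/2 ≈ 4.5000)
c(k) = 9 (c(k) = 9 + 0 = 9)
H = 0 (H = 0*(-1/7) = 0)
M(u) = 27 (M(u) = 9*(6 + 0)/2 = (9/2)*6 = 27)
E = -2 + 6*I*sqrt(1094) (E = -2 + sqrt(-39411 + 27) = -2 + sqrt(-39384) = -2 + 6*I*sqrt(1094) ≈ -2.0 + 198.45*I)
1/E = 1/(-2 + 6*I*sqrt(1094))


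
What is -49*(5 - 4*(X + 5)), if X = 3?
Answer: 1323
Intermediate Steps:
-49*(5 - 4*(X + 5)) = -49*(5 - 4*(3 + 5)) = -49*(5 - 4*8) = -49*(5 - 32) = -49*(-27) = 1323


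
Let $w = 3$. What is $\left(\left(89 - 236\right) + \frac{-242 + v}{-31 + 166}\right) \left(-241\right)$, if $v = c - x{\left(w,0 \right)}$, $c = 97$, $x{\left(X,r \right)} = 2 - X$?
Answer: $\frac{535261}{15} \approx 35684.0$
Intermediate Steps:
$v = 98$ ($v = 97 - \left(2 - 3\right) = 97 - -1 = 97 + 1 = 98$)
$\left(\left(89 - 236\right) + \frac{-242 + v}{-31 + 166}\right) \left(-241\right) = \left(\left(89 - 236\right) + \frac{-242 + 98}{-31 + 166}\right) \left(-241\right) = \left(-147 - \frac{144}{135}\right) \left(-241\right) = \left(-147 - \frac{16}{15}\right) \left(-241\right) = \left(- \frac{2221}{15}\right) \left(-241\right) = \frac{535261}{15}$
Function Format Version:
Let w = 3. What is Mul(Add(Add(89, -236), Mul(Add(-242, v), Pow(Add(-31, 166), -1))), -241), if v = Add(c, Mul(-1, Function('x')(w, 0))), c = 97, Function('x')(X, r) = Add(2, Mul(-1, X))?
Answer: Rational(535261, 15) ≈ 35684.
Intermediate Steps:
v = 98 (v = Add(97, Mul(-1, Add(2, Mul(-1, 3)))) = Add(97, Mul(-1, Add(2, -3))) = Add(97, Mul(-1, -1)) = Add(97, 1) = 98)
Mul(Add(Add(89, -236), Mul(Add(-242, v), Pow(Add(-31, 166), -1))), -241) = Mul(Add(Add(89, -236), Mul(Add(-242, 98), Pow(Add(-31, 166), -1))), -241) = Mul(Add(-147, Mul(-144, Pow(135, -1))), -241) = Mul(Add(-147, Mul(-144, Rational(1, 135))), -241) = Mul(Add(-147, Rational(-16, 15)), -241) = Mul(Rational(-2221, 15), -241) = Rational(535261, 15)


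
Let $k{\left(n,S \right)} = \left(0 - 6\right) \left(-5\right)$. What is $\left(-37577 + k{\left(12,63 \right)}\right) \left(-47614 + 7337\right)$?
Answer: $1512280519$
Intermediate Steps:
$k{\left(n,S \right)} = 30$ ($k{\left(n,S \right)} = \left(-6\right) \left(-5\right) = 30$)
$\left(-37577 + k{\left(12,63 \right)}\right) \left(-47614 + 7337\right) = \left(-37577 + 30\right) \left(-47614 + 7337\right) = \left(-37547\right) \left(-40277\right) = 1512280519$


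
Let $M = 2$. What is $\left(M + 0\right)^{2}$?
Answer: $4$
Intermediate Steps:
$\left(M + 0\right)^{2} = \left(2 + 0\right)^{2} = 2^{2} = 4$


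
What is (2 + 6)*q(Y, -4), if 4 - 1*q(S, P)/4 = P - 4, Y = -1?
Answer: 384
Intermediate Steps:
q(S, P) = 32 - 4*P (q(S, P) = 16 - 4*(P - 4) = 16 - 4*(-4 + P) = 16 + (16 - 4*P) = 32 - 4*P)
(2 + 6)*q(Y, -4) = (2 + 6)*(32 - 4*(-4)) = 8*(32 + 16) = 8*48 = 384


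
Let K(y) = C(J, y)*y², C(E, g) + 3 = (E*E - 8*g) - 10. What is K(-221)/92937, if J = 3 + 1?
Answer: 6653647/7149 ≈ 930.71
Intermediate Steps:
J = 4
C(E, g) = -13 + E² - 8*g (C(E, g) = -3 + ((E*E - 8*g) - 10) = -3 + ((E² - 8*g) - 10) = -3 + (-10 + E² - 8*g) = -13 + E² - 8*g)
K(y) = y²*(3 - 8*y) (K(y) = (-13 + 4² - 8*y)*y² = (-13 + 16 - 8*y)*y² = (3 - 8*y)*y² = y²*(3 - 8*y))
K(-221)/92937 = ((-221)²*(3 - 8*(-221)))/92937 = (48841*(3 + 1768))*(1/92937) = (48841*1771)*(1/92937) = 86497411*(1/92937) = 6653647/7149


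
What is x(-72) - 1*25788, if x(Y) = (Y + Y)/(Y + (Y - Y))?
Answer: -25786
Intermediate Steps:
x(Y) = 2 (x(Y) = (2*Y)/(Y + 0) = (2*Y)/Y = 2)
x(-72) - 1*25788 = 2 - 1*25788 = 2 - 25788 = -25786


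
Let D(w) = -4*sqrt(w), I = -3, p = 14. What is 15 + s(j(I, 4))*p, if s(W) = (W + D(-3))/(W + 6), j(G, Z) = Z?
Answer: 103/5 - 28*I*sqrt(3)/5 ≈ 20.6 - 9.6995*I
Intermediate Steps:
s(W) = (W - 4*I*sqrt(3))/(6 + W) (s(W) = (W - 4*I*sqrt(3))/(W + 6) = (W - 4*I*sqrt(3))/(6 + W))
15 + s(j(I, 4))*p = 15 + ((4 - 4*I*sqrt(3))/(6 + 4))*14 = 15 + ((4 - 4*I*sqrt(3))/10)*14 = 15 + (2/5 - 2*I*sqrt(3)/5)*14 = 15 + (28/5 - 28*I*sqrt(3)/5) = 103/5 - 28*I*sqrt(3)/5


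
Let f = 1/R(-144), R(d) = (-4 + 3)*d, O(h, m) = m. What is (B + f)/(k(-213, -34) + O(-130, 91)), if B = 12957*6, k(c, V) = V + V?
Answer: 11194849/3312 ≈ 3380.1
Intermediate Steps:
k(c, V) = 2*V
R(d) = -d
B = 77742
f = 1/144 (f = 1/(-1*(-144)) = 1/144 ≈ 0.0069444)
(B + f)/(k(-213, -34) + O(-130, 91)) = (77742 + 1/144)/(2*(-34) + 91) = 11194849/(144*(-68 + 91)) = (11194849/144)/23 = (11194849/144)*(1/23) = 11194849/3312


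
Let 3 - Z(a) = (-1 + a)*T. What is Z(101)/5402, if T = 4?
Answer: -397/5402 ≈ -0.073491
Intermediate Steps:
Z(a) = 7 - 4*a (Z(a) = 3 - (-1 + a)*4 = 3 - (-4 + 4*a) = 3 + (4 - 4*a) = 7 - 4*a)
Z(101)/5402 = (7 - 4*101)/5402 = (7 - 404)*(1/5402) = -397*1/5402 = -397/5402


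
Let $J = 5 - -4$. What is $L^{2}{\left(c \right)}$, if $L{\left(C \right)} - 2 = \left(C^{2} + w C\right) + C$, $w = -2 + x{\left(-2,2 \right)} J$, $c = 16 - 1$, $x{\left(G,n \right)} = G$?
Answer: $3364$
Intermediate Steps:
$J = 9$ ($J = 5 + 4 = 9$)
$c = 15$
$w = -20$ ($w = -2 - 18 = -20$)
$L{\left(C \right)} = 2 + C^{2} - 19 C$ ($L{\left(C \right)} = 2 + \left(\left(C^{2} - 20 C\right) + C\right) = 2 + \left(C^{2} - 19 C\right) = 2 + C^{2} - 19 C$)
$L^{2}{\left(c \right)} = \left(2 + 15^{2} - 285\right)^{2} = \left(2 + 225 - 285\right)^{2} = \left(-58\right)^{2} = 3364$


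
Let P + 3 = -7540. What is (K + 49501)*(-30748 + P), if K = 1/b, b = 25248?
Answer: -47856139625459/25248 ≈ -1.8954e+9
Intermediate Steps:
P = -7543 (P = -3 - 7540 = -7543)
K = 1/25248 ≈ 3.9607e-5
(K + 49501)*(-30748 + P) = (1/25248 + 49501)*(-30748 - 7543) = (1249801249/25248)*(-38291) = -47856139625459/25248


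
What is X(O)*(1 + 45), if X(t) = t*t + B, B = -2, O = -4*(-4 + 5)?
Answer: 644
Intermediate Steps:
O = -4 (O = -4*1 = -4)
X(t) = -2 + t² (X(t) = t*t - 2 = t² - 2 = -2 + t²)
X(O)*(1 + 45) = (-2 + (-4)²)*(1 + 45) = (-2 + 16)*46 = 14*46 = 644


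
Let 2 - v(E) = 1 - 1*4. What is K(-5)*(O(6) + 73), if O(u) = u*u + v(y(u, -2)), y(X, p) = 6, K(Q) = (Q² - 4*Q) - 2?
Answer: 4902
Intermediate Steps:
K(Q) = -2 + Q² - 4*Q
v(E) = 5 (v(E) = 2 - (1 - 1*4) = 2 - (1 - 4) = 2 - 1*(-3) = 2 + 3 = 5)
O(u) = 5 + u² (O(u) = u*u + 5 = u² + 5 = 5 + u²)
K(-5)*(O(6) + 73) = (-2 + (-5)² - 4*(-5))*((5 + 6²) + 73) = (-2 + 25 + 20)*((5 + 36) + 73) = 43*(41 + 73) = 43*114 = 4902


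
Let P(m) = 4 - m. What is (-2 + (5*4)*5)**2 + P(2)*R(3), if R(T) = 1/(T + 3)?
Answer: 28813/3 ≈ 9604.3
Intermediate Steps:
R(T) = 1/(3 + T)
(-2 + (5*4)*5)**2 + P(2)*R(3) = (-2 + (5*4)*5)**2 + (4 - 1*2)/(3 + 3) = (-2 + 20*5)**2 + (4 - 2)/6 = (-2 + 100)**2 + 2*(1/6) = 98**2 + 1/3 = 9604 + 1/3 = 28813/3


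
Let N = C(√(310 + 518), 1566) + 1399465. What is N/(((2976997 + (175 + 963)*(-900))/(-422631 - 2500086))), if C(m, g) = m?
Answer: -584320020915/278971 - 2505186*√23/278971 ≈ -2.0946e+6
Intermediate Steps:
N = 1399465 + 6*√23 (N = √(310 + 518) + 1399465 = √828 + 1399465 = 6*√23 + 1399465 = 1399465 + 6*√23 ≈ 1.3995e+6)
N/(((2976997 + (175 + 963)*(-900))/(-422631 - 2500086))) = (1399465 + 6*√23)/(((2976997 + (175 + 963)*(-900))/(-422631 - 2500086))) = (1399465 + 6*√23)/(((2976997 + 1138*(-900))/(-2922717))) = (1399465 + 6*√23)/(((2976997 - 1024200)*(-1/2922717))) = (1399465 + 6*√23)/((1952797*(-1/2922717))) = (1399465 + 6*√23)/(-278971/417531) = (1399465 + 6*√23)*(-417531/278971) = -584320020915/278971 - 2505186*√23/278971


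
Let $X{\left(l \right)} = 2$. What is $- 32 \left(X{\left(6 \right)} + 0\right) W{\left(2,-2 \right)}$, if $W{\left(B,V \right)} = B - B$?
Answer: $0$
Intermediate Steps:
$W{\left(B,V \right)} = 0$
$- 32 \left(X{\left(6 \right)} + 0\right) W{\left(2,-2 \right)} = - 32 \left(2 + 0\right) 0 = - 32 \cdot 2 \cdot 0 = \left(-32\right) 0 = 0$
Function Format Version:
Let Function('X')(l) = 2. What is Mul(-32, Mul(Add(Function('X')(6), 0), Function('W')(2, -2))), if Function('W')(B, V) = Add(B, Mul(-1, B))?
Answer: 0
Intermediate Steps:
Function('W')(B, V) = 0
Mul(-32, Mul(Add(Function('X')(6), 0), Function('W')(2, -2))) = Mul(-32, Mul(Add(2, 0), 0)) = Mul(-32, Mul(2, 0)) = Mul(-32, 0) = 0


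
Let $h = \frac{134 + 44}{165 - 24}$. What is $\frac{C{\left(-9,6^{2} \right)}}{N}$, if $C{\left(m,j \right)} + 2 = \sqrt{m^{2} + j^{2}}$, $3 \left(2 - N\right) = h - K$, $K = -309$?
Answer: $\frac{846}{42901} - \frac{3807 \sqrt{17}}{42901} \approx -0.34616$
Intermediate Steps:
$h = \frac{178}{141} \approx 1.2624$
$N = - \frac{42901}{423}$ ($N = 2 - \frac{\frac{178}{141} - -309}{3} = 2 - \frac{\frac{178}{141} + 309}{3} = 2 - \frac{43747}{423} = - \frac{42901}{423} \approx -101.42$)
$C{\left(m,j \right)} = -2 + \sqrt{j^{2} + m^{2}}$ ($C{\left(m,j \right)} = -2 + \sqrt{m^{2} + j^{2}} = -2 + \sqrt{j^{2} + m^{2}}$)
$\frac{C{\left(-9,6^{2} \right)}}{N} = \frac{-2 + \sqrt{\left(6^{2}\right)^{2} + \left(-9\right)^{2}}}{- \frac{42901}{423}} = \left(-2 + \sqrt{36^{2} + 81}\right) \left(- \frac{423}{42901}\right) = \left(-2 + \sqrt{1296 + 81}\right) \left(- \frac{423}{42901}\right) = \left(-2 + \sqrt{1377}\right) \left(- \frac{423}{42901}\right) = \left(-2 + 9 \sqrt{17}\right) \left(- \frac{423}{42901}\right) = \frac{846}{42901} - \frac{3807 \sqrt{17}}{42901}$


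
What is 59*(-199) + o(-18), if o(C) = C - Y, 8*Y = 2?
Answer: -47037/4 ≈ -11759.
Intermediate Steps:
Y = ¼ (Y = (⅛)*2 = ¼ ≈ 0.25000)
o(C) = -¼ + C (o(C) = C - 1*¼ = C - ¼ = -¼ + C)
59*(-199) + o(-18) = 59*(-199) + (-¼ - 18) = -11741 - 73/4 = -47037/4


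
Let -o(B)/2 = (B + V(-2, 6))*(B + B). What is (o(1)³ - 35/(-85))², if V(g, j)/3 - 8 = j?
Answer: 7482874370024881/289 ≈ 2.5892e+13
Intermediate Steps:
V(g, j) = 24 + 3*j
o(B) = -4*B*(42 + B) (o(B) = -2*(B + (24 + 3*6))*(B + B) = -2*(B + (24 + 18))*2*B = -2*(B + 42)*2*B = -2*(42 + B)*2*B = -4*B*(42 + B))
(o(1)³ - 35/(-85))² = ((-4*1*(42 + 1))³ - 35/(-85))² = ((-4*1*43)³ - 35*(-1/85))² = ((-172)³ + 7/17)² = (-5088448 + 7/17)² = (-86503609/17)² = 7482874370024881/289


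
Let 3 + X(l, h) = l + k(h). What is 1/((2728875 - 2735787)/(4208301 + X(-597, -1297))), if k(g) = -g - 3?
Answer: -4208995/6912 ≈ -608.94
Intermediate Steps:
k(g) = -3 - g
X(l, h) = -6 + l - h (X(l, h) = -3 + (l + (-3 - h)) = -3 + (-3 + l - h) = -6 + l - h)
1/((2728875 - 2735787)/(4208301 + X(-597, -1297))) = 1/((2728875 - 2735787)/(4208301 + (-6 - 597 - 1*(-1297)))) = 1/(-6912/(4208301 + (-6 - 597 + 1297))) = 1/(-6912/(4208301 + 694)) = 1/(-6912/4208995) = -4208995/6912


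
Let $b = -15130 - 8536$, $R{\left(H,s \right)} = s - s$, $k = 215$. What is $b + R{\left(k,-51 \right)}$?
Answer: $-23666$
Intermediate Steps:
$R{\left(H,s \right)} = 0$
$b = -23666$ ($b = -15130 - 8536 = -23666$)
$b + R{\left(k,-51 \right)} = -23666 + 0 = -23666$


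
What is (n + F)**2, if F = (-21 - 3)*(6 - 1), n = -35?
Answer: 24025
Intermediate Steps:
F = -120 (F = -24*5 = -120)
(n + F)**2 = (-35 - 120)**2 = (-155)**2 = 24025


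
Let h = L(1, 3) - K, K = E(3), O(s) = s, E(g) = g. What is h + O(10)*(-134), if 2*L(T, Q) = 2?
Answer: -1342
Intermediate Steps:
L(T, Q) = 1 (L(T, Q) = (1/2)*2 = 1)
K = 3
h = -2 (h = 1 - 1*3 = 1 - 3 = -2)
h + O(10)*(-134) = -2 + 10*(-134) = -2 - 1340 = -1342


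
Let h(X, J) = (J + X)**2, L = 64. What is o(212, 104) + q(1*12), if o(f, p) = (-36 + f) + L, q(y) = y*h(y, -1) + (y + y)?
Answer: 1716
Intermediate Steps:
q(y) = 2*y + y*(-1 + y)**2 (q(y) = y*(-1 + y)**2 + (y + y) = y*(-1 + y)**2 + 2*y = 2*y + y*(-1 + y)**2)
o(f, p) = 28 + f (o(f, p) = (-36 + f) + 64 = 28 + f)
o(212, 104) + q(1*12) = (28 + 212) + (1*12)*(2 + (-1 + 1*12)**2) = 240 + 12*(2 + (-1 + 12)**2) = 240 + 12*(2 + 11**2) = 240 + 12*(2 + 121) = 240 + 12*123 = 240 + 1476 = 1716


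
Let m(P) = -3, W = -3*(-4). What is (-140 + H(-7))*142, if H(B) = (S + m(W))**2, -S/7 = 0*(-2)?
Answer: -18602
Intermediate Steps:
S = 0 (S = -0*(-2) = -7*0 = 0)
W = 12
H(B) = 9 (H(B) = (0 - 3)**2 = (-3)**2 = 9)
(-140 + H(-7))*142 = (-140 + 9)*142 = -131*142 = -18602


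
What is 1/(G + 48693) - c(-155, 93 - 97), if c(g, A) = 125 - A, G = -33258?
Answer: -1991114/15435 ≈ -129.00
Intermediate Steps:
1/(G + 48693) - c(-155, 93 - 97) = 1/(-33258 + 48693) - (125 - (93 - 97)) = 1/15435 - (125 - 1*(-4)) = 1/15435 - (125 + 4) = 1/15435 - 1*129 = 1/15435 - 129 = -1991114/15435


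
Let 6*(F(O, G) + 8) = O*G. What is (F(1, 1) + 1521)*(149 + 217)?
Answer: 553819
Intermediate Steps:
F(O, G) = -8 + G*O/6 (F(O, G) = -8 + (O*G)/6 = -8 + (G*O)/6 = -8 + G*O/6)
(F(1, 1) + 1521)*(149 + 217) = ((-8 + (1/6)*1*1) + 1521)*(149 + 217) = ((-8 + 1/6) + 1521)*366 = (-47/6 + 1521)*366 = (9079/6)*366 = 553819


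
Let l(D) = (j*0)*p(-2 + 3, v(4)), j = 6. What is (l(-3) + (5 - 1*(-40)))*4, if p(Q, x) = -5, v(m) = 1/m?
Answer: 180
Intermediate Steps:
v(m) = 1/m
l(D) = 0 (l(D) = (6*0)*(-5) = 0*(-5) = 0)
(l(-3) + (5 - 1*(-40)))*4 = (0 + (5 - 1*(-40)))*4 = (0 + (5 + 40))*4 = (0 + 45)*4 = 45*4 = 180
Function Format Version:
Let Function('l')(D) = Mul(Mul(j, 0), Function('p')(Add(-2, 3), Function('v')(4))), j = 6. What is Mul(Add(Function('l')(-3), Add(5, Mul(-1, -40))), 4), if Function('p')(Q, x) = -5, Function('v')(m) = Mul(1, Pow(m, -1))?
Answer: 180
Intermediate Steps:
Function('v')(m) = Pow(m, -1)
Function('l')(D) = 0 (Function('l')(D) = Mul(Mul(6, 0), -5) = Mul(0, -5) = 0)
Mul(Add(Function('l')(-3), Add(5, Mul(-1, -40))), 4) = Mul(Add(0, Add(5, Mul(-1, -40))), 4) = Mul(Add(0, Add(5, 40)), 4) = Mul(Add(0, 45), 4) = Mul(45, 4) = 180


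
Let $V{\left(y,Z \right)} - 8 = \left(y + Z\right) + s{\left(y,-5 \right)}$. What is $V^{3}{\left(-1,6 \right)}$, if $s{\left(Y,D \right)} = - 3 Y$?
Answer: $4096$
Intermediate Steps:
$V{\left(y,Z \right)} = 8 + Z - 2 y$ ($V{\left(y,Z \right)} = 8 + \left(\left(y + Z\right) - 3 y\right) = 8 + \left(\left(Z + y\right) - 3 y\right) = 8 + \left(Z - 2 y\right) = 8 + Z - 2 y$)
$V^{3}{\left(-1,6 \right)} = \left(8 + 6 - -2\right)^{3} = \left(8 + 6 + 2\right)^{3} = 16^{3} = 4096$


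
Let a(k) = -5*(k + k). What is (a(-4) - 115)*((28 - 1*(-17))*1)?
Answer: -3375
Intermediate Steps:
a(k) = -10*k
(a(-4) - 115)*((28 - 1*(-17))*1) = (-10*(-4) - 115)*((28 - 1*(-17))*1) = (40 - 115)*((28 + 17)*1) = -3375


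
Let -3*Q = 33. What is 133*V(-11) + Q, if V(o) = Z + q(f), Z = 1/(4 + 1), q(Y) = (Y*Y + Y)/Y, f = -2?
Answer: -587/5 ≈ -117.40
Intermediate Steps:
Q = -11 (Q = -1/3*33 = -11)
q(Y) = (Y + Y**2)/Y (q(Y) = (Y**2 + Y)/Y = (Y + Y**2)/Y)
Z = 1/5 ≈ 0.20000
V(o) = -4/5 (V(o) = 1/5 + (1 - 2) = 1/5 - 1 = -4/5)
133*V(-11) + Q = 133*(-4/5) - 11 = -532/5 - 11 = -587/5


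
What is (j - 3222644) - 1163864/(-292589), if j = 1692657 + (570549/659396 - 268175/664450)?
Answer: -3922681840126282426041/2563873563866516 ≈ -1.5300e+6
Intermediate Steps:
j = 14832272295335923/8762713444 (j = 1692657 + (570549*(1/659396) - 268175*1/664450) = 1692657 + (570549/659396 - 10727/26578) = 1692657 + 4045355215/8762713444 = 14832272295335923/8762713444 ≈ 1.6927e+6)
(j - 3222644) - 1163864/(-292589) = (14832272295335923/8762713444 - 3222644) - 1163864/(-292589) = -13406833608690013/8762713444 - 1163864*(-1/292589) = -13406833608690013/8762713444 + 1163864/292589 = -3922681840126282426041/2563873563866516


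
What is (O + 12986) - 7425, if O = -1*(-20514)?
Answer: 26075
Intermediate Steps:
O = 20514
(O + 12986) - 7425 = (20514 + 12986) - 7425 = 33500 - 7425 = 26075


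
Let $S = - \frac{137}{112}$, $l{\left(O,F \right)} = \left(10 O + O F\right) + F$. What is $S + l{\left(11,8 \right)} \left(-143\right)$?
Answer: $- \frac{3299433}{112} \approx -29459.0$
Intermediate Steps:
$l{\left(O,F \right)} = F + 10 O + F O$ ($l{\left(O,F \right)} = \left(10 O + F O\right) + F = F + 10 O + F O$)
$S = - \frac{137}{112}$ ($S = \left(-137\right) \frac{1}{112} = - \frac{137}{112} \approx -1.2232$)
$S + l{\left(11,8 \right)} \left(-143\right) = - \frac{137}{112} + \left(8 + 10 \cdot 11 + 8 \cdot 11\right) \left(-143\right) = - \frac{137}{112} + \left(8 + 110 + 88\right) \left(-143\right) = - \frac{137}{112} + 206 \left(-143\right) = - \frac{137}{112} - 29458 = - \frac{3299433}{112}$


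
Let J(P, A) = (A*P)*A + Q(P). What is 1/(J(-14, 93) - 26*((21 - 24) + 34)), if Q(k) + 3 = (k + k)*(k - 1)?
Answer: -1/121475 ≈ -8.2321e-6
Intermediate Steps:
Q(k) = -3 + 2*k*(-1 + k) (Q(k) = -3 + (k + k)*(k - 1) = -3 + (2*k)*(-1 + k) = -3 + 2*k*(-1 + k))
J(P, A) = -3 - 2*P + 2*P² + P*A² (J(P, A) = (A*P)*A + (-3 - 2*P + 2*P²) = P*A² + (-3 - 2*P + 2*P²) = -3 - 2*P + 2*P² + P*A²)
1/(J(-14, 93) - 26*((21 - 24) + 34)) = 1/((-3 - 2*(-14) + 2*(-14)² - 14*93²) - 26*((21 - 24) + 34)) = 1/((-3 + 28 + 2*196 - 14*8649) - 26*(-3 + 34)) = 1/((-3 + 28 + 392 - 121086) - 26*31) = 1/(-120669 - 806) = 1/(-121475) = -1/121475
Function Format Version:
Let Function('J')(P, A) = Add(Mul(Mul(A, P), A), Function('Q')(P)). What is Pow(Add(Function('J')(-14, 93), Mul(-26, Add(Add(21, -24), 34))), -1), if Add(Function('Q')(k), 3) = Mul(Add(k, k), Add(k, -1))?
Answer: Rational(-1, 121475) ≈ -8.2321e-6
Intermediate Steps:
Function('Q')(k) = Add(-3, Mul(2, k, Add(-1, k))) (Function('Q')(k) = Add(-3, Mul(Add(k, k), Add(k, -1))) = Add(-3, Mul(Mul(2, k), Add(-1, k))) = Add(-3, Mul(2, k, Add(-1, k))))
Function('J')(P, A) = Add(-3, Mul(-2, P), Mul(2, Pow(P, 2)), Mul(P, Pow(A, 2))) (Function('J')(P, A) = Add(Mul(Mul(A, P), A), Add(-3, Mul(-2, P), Mul(2, Pow(P, 2)))) = Add(Mul(P, Pow(A, 2)), Add(-3, Mul(-2, P), Mul(2, Pow(P, 2)))) = Add(-3, Mul(-2, P), Mul(2, Pow(P, 2)), Mul(P, Pow(A, 2))))
Pow(Add(Function('J')(-14, 93), Mul(-26, Add(Add(21, -24), 34))), -1) = Pow(Add(Add(-3, Mul(-2, -14), Mul(2, Pow(-14, 2)), Mul(-14, Pow(93, 2))), Mul(-26, Add(Add(21, -24), 34))), -1) = Pow(Add(Add(-3, 28, Mul(2, 196), Mul(-14, 8649)), Mul(-26, Add(-3, 34))), -1) = Pow(Add(Add(-3, 28, 392, -121086), Mul(-26, 31)), -1) = Pow(Add(-120669, -806), -1) = Pow(-121475, -1) = Rational(-1, 121475)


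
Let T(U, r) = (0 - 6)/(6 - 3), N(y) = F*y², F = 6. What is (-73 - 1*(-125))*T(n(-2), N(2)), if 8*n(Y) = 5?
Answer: -104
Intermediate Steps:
n(Y) = 5/8 (n(Y) = (⅛)*5 = 5/8)
N(y) = 6*y²
T(U, r) = -2 (T(U, r) = -6/3 = -6*⅓ = -2)
(-73 - 1*(-125))*T(n(-2), N(2)) = (-73 - 1*(-125))*(-2) = (-73 + 125)*(-2) = 52*(-2) = -104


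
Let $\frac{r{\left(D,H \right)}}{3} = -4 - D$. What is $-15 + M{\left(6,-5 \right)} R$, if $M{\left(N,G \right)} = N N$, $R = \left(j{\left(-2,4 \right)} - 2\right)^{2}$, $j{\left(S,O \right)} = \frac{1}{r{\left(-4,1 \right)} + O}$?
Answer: $\frac{381}{4} \approx 95.25$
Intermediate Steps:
$r{\left(D,H \right)} = -12 - 3 D$ ($r{\left(D,H \right)} = 3 \left(-4 - D\right) = -12 - 3 D$)
$j{\left(S,O \right)} = \frac{1}{O}$ ($j{\left(S,O \right)} = \frac{1}{\left(-12 - -12\right) + O} = \frac{1}{\left(-12 + 12\right) + O} = \frac{1}{0 + O} = \frac{1}{O}$)
$R = \frac{49}{16}$ ($R = \left(\frac{1}{4} - 2\right)^{2} = \left(- \frac{7}{4}\right)^{2} = \frac{49}{16} \approx 3.0625$)
$M{\left(N,G \right)} = N^{2}$
$-15 + M{\left(6,-5 \right)} R = -15 + 6^{2} \cdot \frac{49}{16} = -15 + 36 \cdot \frac{49}{16} = -15 + \frac{441}{4} = \frac{381}{4}$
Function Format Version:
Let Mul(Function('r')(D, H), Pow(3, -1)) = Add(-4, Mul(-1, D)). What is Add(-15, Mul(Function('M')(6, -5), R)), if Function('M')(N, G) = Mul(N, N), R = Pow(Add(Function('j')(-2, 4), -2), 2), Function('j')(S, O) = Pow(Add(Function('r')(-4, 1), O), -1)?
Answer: Rational(381, 4) ≈ 95.250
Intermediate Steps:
Function('r')(D, H) = Add(-12, Mul(-3, D)) (Function('r')(D, H) = Mul(3, Add(-4, Mul(-1, D))) = Add(-12, Mul(-3, D)))
Function('j')(S, O) = Pow(O, -1) (Function('j')(S, O) = Pow(Add(Add(-12, Mul(-3, -4)), O), -1) = Pow(Add(Add(-12, 12), O), -1) = Pow(Add(0, O), -1) = Pow(O, -1))
R = Rational(49, 16) (R = Pow(Add(Pow(4, -1), -2), 2) = Pow(Add(Rational(1, 4), -2), 2) = Pow(Rational(-7, 4), 2) = Rational(49, 16) ≈ 3.0625)
Function('M')(N, G) = Pow(N, 2)
Add(-15, Mul(Function('M')(6, -5), R)) = Add(-15, Mul(Pow(6, 2), Rational(49, 16))) = Add(-15, Mul(36, Rational(49, 16))) = Add(-15, Rational(441, 4)) = Rational(381, 4)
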